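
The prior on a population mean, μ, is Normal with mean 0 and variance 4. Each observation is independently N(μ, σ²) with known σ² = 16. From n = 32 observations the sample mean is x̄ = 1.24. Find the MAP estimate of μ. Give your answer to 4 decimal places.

n = 32, x̄ = 1.24.
For a Normal prior and Normal likelihood with known variance, the posterior is Normal; its mode equals its mean, the precision-weighted average.
Prior precision 1/σ₀² = 1/4 = 0.25; data precision n/σ² = 32/16 = 2.
μ̂ = (0.25·0 + 2·1.24) / (0.25 + 2) = 2.48/2.25 = 248/225 ≈ 1.1022.

μ̂_MAP = 1.1022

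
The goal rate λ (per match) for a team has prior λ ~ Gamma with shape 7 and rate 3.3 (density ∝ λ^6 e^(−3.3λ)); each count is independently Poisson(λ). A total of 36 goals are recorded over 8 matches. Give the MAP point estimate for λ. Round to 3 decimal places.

Σxᵢ = 36, n = 8.
Posterior ∝ λ^6e^(−3.3λ) · λ^36e^(−8λ) = λ^42e^(−11.3λ), i.e. Gamma(shape=43, rate=11.3).
The mode of a Gamma(a, b) with a ≥ 1 (shape–rate) is (a−1)/b = 42/11.3 ≈ 3.717.

λ̂_MAP = 3.717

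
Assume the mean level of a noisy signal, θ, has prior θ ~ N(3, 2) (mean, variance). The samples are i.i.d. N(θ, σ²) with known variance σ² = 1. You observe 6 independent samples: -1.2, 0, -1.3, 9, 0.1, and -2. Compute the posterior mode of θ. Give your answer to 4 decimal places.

θ̂_MAP = 0.9385

n = 6; x̄ = ((-1.2) + 0 + (-1.3) + 9 + 0.1 + (-2))/6 = 4.6/6 = 23/30 ≈ 0.7667.
For a Normal prior and Normal likelihood with known variance, the posterior is Normal; its mode equals its mean, the precision-weighted average.
Prior precision 1/σ₀² = 1/2 = 0.5; data precision n/σ² = 6/1 = 6.
θ̂ = (0.5·3 + 6·(23/30)) / (0.5 + 6) = 6.1/6.5 = 61/65 ≈ 0.9385.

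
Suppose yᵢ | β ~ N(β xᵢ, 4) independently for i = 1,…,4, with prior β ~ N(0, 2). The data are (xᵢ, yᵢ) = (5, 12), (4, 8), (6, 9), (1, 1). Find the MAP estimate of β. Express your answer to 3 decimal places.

log p(β | y) = −Σ(yᵢ − βxᵢ)²/(2·4) − β²/(2·2) + const.
Setting the derivative to zero: Σxᵢ(yᵢ − βxᵢ)/4 − β/2 = 0, so β = Σxᵢyᵢ / (Σxᵢ² + σ²/τ²).
Σxᵢyᵢ = 5·12 + 4·8 + 6·9 + 1·1 = 147; Σxᵢ² = 78; σ²/τ² = 2.
β̂_MAP = 147 / (78 + 2) = 147/80 ≈ 1.838.

β̂_MAP = 1.838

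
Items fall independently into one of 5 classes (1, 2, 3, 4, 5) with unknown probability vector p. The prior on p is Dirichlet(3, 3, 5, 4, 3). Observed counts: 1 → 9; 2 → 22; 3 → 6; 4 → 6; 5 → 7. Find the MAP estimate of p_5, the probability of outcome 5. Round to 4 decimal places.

MAP estimate: 0.1429

The posterior is Dirichlet(αᵢ + nᵢ) = Dirichlet(12, 25, 11, 10, 10).
For a Dirichlet(a₁,…,a_K) with all aᵢ > 1, the mode has j-th component (aⱼ − 1)/(Σaᵢ − K).
Here Σaᵢ = 68 and K = 5, so p_5 = (10 − 1)/(68 − 5) = 9/63 ≈ 0.1429.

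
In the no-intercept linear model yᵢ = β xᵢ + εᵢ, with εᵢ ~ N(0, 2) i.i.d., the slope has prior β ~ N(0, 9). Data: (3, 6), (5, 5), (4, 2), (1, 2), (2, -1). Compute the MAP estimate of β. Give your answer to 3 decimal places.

log p(β | y) = −Σ(yᵢ − βxᵢ)²/(2·2) − β²/(2·9) + const.
Setting the derivative to zero: Σxᵢ(yᵢ − βxᵢ)/2 − β/9 = 0, so β = Σxᵢyᵢ / (Σxᵢ² + σ²/τ²).
Σxᵢyᵢ = 3·6 + 5·5 + 4·2 + 1·2 + 2·(-1) = 51; Σxᵢ² = 55; σ²/τ² = 2/9.
β̂_MAP = 51 / (55 + 2/9) = 51/(497/9) = 459/497 ≈ 0.924.

β̂_MAP = 0.924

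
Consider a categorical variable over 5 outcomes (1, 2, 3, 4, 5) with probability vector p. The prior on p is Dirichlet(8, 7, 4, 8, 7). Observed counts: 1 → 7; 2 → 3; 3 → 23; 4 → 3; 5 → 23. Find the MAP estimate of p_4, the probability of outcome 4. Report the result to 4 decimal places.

The posterior is Dirichlet(αᵢ + nᵢ) = Dirichlet(15, 10, 27, 11, 30).
For a Dirichlet(a₁,…,a_K) with all aᵢ > 1, the mode has j-th component (aⱼ − 1)/(Σaᵢ − K).
Here Σaᵢ = 93 and K = 5, so p_4 = (11 − 1)/(93 − 5) = 10/88 ≈ 0.1136.

MAP estimate: 0.1136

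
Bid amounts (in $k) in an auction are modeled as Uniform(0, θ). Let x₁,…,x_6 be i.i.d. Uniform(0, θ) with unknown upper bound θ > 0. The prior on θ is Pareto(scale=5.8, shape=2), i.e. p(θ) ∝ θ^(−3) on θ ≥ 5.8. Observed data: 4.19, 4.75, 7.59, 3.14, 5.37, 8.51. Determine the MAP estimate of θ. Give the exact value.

The Uniform(0, θ) likelihood is θ^(−n) for θ ≥ max(xᵢ), zero otherwise. Here max(xᵢ) = 8.51.
Posterior ∝ θ^(−3) · θ^(−6) = θ^(−9) on θ ≥ max(5.8, 8.51) = 8.51.
This density is strictly decreasing in θ, so the posterior mode lies at the lower boundary of the support.

θ̂_MAP = 8.51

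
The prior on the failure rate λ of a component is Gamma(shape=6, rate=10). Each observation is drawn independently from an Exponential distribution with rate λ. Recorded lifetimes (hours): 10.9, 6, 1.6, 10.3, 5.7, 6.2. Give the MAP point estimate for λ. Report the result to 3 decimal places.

The Exponential(rate=λ) likelihood is ∝ λ^n e^(−λΣtᵢ). Here n = 6 and Σtᵢ = 10.9 + 6 + 1.6 + 10.3 + 5.7 + 6.2 = 40.7.
Posterior ∝ λ^5e^(−10λ) · λ^6e^(−40.7λ) = λ^11e^(−50.7λ), i.e. Gamma(12, 50.7).
Mode = (a−1)/b = 11/50.7 ≈ 0.217.

λ̂_MAP = 0.217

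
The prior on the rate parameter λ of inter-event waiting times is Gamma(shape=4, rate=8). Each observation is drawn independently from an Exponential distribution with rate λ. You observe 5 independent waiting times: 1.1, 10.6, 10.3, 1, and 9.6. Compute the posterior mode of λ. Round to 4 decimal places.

The Exponential(rate=λ) likelihood is ∝ λ^n e^(−λΣtᵢ). Here n = 5 and Σtᵢ = 1.1 + 10.6 + 10.3 + 1 + 9.6 = 32.6.
Posterior ∝ λ^3e^(−8λ) · λ^5e^(−32.6λ) = λ^8e^(−40.6λ), i.e. Gamma(9, 40.6).
Mode = (a−1)/b = 8/40.6 ≈ 0.1970.

λ̂_MAP = 0.1970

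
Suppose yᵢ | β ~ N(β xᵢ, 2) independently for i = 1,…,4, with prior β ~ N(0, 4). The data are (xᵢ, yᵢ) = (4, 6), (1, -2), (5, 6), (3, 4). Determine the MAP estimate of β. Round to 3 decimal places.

β̂_MAP = 1.243

log p(β | y) = −Σ(yᵢ − βxᵢ)²/(2·2) − β²/(2·4) + const.
Setting the derivative to zero: Σxᵢ(yᵢ − βxᵢ)/2 − β/4 = 0, so β = Σxᵢyᵢ / (Σxᵢ² + σ²/τ²).
Σxᵢyᵢ = 4·6 + 1·(-2) + 5·6 + 3·4 = 64; Σxᵢ² = 51; σ²/τ² = 0.5.
β̂_MAP = 64 / (51 + 0.5) = 64/51.5 ≈ 1.243.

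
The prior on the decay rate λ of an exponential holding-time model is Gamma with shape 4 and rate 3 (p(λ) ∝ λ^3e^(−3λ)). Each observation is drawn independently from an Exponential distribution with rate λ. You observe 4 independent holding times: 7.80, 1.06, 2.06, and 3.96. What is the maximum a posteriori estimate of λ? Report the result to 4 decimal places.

The Exponential(rate=λ) likelihood is ∝ λ^n e^(−λΣtᵢ). Here n = 4 and Σtᵢ = 7.80 + 1.06 + 2.06 + 3.96 = 14.88.
Posterior ∝ λ^3e^(−3λ) · λ^4e^(−14.88λ) = λ^7e^(−17.88λ), i.e. Gamma(8, 17.88).
Mode = (a−1)/b = 7/17.88 ≈ 0.3915.

λ̂_MAP = 0.3915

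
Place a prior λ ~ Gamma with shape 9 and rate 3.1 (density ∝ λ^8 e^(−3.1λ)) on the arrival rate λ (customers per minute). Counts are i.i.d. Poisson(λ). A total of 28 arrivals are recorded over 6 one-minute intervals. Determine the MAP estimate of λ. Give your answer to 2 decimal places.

Σxᵢ = 28, n = 6.
Posterior ∝ λ^8e^(−3.1λ) · λ^28e^(−6λ) = λ^36e^(−9.1λ), i.e. Gamma(shape=37, rate=9.1).
The mode of a Gamma(a, b) with a ≥ 1 (shape–rate) is (a−1)/b = 36/9.1 ≈ 3.96.

λ̂_MAP = 3.96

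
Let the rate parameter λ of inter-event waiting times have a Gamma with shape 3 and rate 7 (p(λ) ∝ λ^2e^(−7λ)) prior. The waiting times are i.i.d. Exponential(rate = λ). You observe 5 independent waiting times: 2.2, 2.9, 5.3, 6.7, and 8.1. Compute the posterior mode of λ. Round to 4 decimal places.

The Exponential(rate=λ) likelihood is ∝ λ^n e^(−λΣtᵢ). Here n = 5 and Σtᵢ = 2.2 + 2.9 + 5.3 + 6.7 + 8.1 = 25.2.
Posterior ∝ λ^2e^(−7λ) · λ^5e^(−25.2λ) = λ^7e^(−32.2λ), i.e. Gamma(8, 32.2).
Mode = (a−1)/b = 7/32.2 ≈ 0.2174.

λ̂_MAP = 0.2174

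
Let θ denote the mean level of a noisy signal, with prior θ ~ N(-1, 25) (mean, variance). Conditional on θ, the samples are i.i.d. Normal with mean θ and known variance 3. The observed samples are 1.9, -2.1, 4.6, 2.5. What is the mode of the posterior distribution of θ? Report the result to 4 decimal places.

θ̂_MAP = 1.6456

n = 4; x̄ = (1.9 + (-2.1) + 4.6 + 2.5)/4 = 6.9/4 = 1.725.
For a Normal prior and Normal likelihood with known variance, the posterior is Normal; its mode equals its mean, the precision-weighted average.
Prior precision 1/σ₀² = 1/25 = 0.04; data precision n/σ² = 4/3.
θ̂ = (0.04·(-1) + (4/3)·1.725) / (0.04 + 4/3) = 2.26/(103/75) = 339/206 ≈ 1.6456.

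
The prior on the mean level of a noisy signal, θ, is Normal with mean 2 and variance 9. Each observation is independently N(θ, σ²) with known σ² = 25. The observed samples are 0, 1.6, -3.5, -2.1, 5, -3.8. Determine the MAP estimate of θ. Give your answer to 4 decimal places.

n = 6; x̄ = (0 + 1.6 + (-3.5) + (-2.1) + 5 + (-3.8))/6 = -2.8/6 = -7/15 ≈ -0.4667.
For a Normal prior and Normal likelihood with known variance, the posterior is Normal; its mode equals its mean, the precision-weighted average.
Prior precision 1/σ₀² = 1/9; data precision n/σ² = 6/25 = 0.24.
θ̂ = ((1/9)·2 + 0.24·(-7/15)) / (1/9 + 0.24) = (124/1125)/(79/225) = 124/395 ≈ 0.3139.

θ̂_MAP = 0.3139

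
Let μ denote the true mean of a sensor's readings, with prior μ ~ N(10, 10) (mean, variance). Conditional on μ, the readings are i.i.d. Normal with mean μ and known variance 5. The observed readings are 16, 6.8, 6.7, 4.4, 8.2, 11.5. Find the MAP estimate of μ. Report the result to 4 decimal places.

μ̂_MAP = 9.0154

n = 6; x̄ = (16 + 6.8 + 6.7 + 4.4 + 8.2 + 11.5)/6 = 53.6/6 = 134/15 ≈ 8.9333.
For a Normal prior and Normal likelihood with known variance, the posterior is Normal; its mode equals its mean, the precision-weighted average.
Prior precision 1/σ₀² = 1/10 = 0.1; data precision n/σ² = 6/5 = 1.2.
μ̂ = (0.1·10 + 1.2·(134/15)) / (0.1 + 1.2) = 11.72/1.3 = 586/65 ≈ 9.0154.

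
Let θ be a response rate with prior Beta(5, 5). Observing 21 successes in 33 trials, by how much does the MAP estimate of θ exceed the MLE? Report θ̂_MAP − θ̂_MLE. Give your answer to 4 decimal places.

Posterior is Beta(26, 17); MAP = (26−1)/(43−2) = 25/41 ≈ 0.60976.
MLE ignores the prior: θ̂_MLE = k/n = 21/33 ≈ 0.63636.
Difference = 25/41 − 21/33 = -12/451 ≈ -0.0266.

MAP − MLE = -0.0266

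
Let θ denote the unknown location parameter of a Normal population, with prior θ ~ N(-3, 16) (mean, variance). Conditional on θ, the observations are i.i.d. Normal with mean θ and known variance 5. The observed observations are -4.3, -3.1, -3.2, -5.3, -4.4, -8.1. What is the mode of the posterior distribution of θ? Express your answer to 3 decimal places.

θ̂_MAP = -4.648

n = 6; x̄ = ((-4.3) + (-3.1) + (-3.2) + (-5.3) + (-4.4) + (-8.1))/6 = -28.4/6 = -71/15 ≈ -4.7333.
For a Normal prior and Normal likelihood with known variance, the posterior is Normal; its mode equals its mean, the precision-weighted average.
Prior precision 1/σ₀² = 1/16 = 0.0625; data precision n/σ² = 6/5 = 1.2.
θ̂ = (0.0625·(-3) + 1.2·(-71/15)) / (0.0625 + 1.2) = (-5.8675)/1.2625 = -2347/505 ≈ -4.648.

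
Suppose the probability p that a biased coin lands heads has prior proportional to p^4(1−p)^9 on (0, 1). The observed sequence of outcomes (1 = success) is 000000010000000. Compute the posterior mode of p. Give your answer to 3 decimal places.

The prior density ∝ p^4(1−p)^9 is the kernel of Beta(5, 10).
Data: 1 success in 15 trials (from the sequence). The binomial likelihood contributes p(1−p)^14, so the posterior is Beta(5+1, 10+14) = Beta(6, 24).
For Beta(a, b) with a, b > 1 the mode is (a−1)/(a+b−2) = 5/28 ≈ 0.179.

p̂_MAP = 0.179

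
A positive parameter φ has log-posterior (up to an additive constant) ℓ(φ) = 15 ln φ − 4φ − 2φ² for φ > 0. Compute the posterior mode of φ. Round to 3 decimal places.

ℓ'(φ) = 15/φ − 4 − 4φ. Setting this to zero and multiplying by φ: 4φ² + 4φ − 15 = 0.
φ = (−4 + √(4² + 4·4·15)) / (2·4) = (−4 + √256) / 8 = (−4 + 16)/8 = 3/2.
ℓ''(φ) = −15/φ² − 4 < 0, confirming a maximum.

φ̂_MAP = 1.500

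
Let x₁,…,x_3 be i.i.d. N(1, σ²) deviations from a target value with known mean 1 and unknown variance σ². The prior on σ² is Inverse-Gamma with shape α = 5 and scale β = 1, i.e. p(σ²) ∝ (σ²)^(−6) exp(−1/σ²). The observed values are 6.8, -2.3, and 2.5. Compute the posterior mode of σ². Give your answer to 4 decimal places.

Sum of squared deviations about the known mean: SS = (6.8−1)² + (-2.3−1)² + (2.5−1)² = 46.78.
The Normal likelihood contributes (σ²)^(−n/2) exp(−SS/(2σ²)), so the posterior is Inverse-Gamma(α + n/2, β + SS/2) = Inverse-Gamma(6.5, 24.39).
The mode of Inverse-Gamma(a, b) is b/(a+1) = 24.39/7.5 ≈ 3.2520.

σ̂²_MAP = 3.2520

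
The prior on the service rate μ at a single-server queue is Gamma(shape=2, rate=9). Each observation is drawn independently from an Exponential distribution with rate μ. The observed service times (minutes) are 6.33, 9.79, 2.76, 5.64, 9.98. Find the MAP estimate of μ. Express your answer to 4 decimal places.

The Exponential(rate=μ) likelihood is ∝ μ^n e^(−μΣtᵢ). Here n = 5 and Σtᵢ = 6.33 + 9.79 + 2.76 + 5.64 + 9.98 = 34.50.
Posterior ∝ μe^(−9μ) · μ^5e^(−34.50μ) = μ^6e^(−43.50μ), i.e. Gamma(7, 43.50).
Mode = (a−1)/b = 6/43.50 ≈ 0.1379.

μ̂_MAP = 0.1379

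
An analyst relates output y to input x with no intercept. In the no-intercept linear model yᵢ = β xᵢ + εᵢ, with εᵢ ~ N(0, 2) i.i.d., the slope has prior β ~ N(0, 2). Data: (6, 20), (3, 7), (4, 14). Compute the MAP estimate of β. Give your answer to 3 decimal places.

β̂_MAP = 3.177

log p(β | y) = −Σ(yᵢ − βxᵢ)²/(2·2) − β²/(2·2) + const.
Setting the derivative to zero: Σxᵢ(yᵢ − βxᵢ)/2 − β/2 = 0, so β = Σxᵢyᵢ / (Σxᵢ² + σ²/τ²).
Σxᵢyᵢ = 6·20 + 3·7 + 4·14 = 197; Σxᵢ² = 61; σ²/τ² = 1.
β̂_MAP = 197 / (61 + 1) = 197/62 ≈ 3.177.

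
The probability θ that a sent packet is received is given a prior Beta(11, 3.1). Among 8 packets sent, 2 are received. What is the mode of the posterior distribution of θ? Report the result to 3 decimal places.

θ̂_MAP = 0.597

Prior: Beta(11, 3.1).
Data: 2 successes in 8 trials. The binomial likelihood contributes θ^2(1−θ)^6, so the posterior is Beta(11+2, 3.1+6) = Beta(13, 9.1).
For Beta(a, b) with a, b > 1 the mode is (a−1)/(a+b−2) = 12/20.1 ≈ 0.597.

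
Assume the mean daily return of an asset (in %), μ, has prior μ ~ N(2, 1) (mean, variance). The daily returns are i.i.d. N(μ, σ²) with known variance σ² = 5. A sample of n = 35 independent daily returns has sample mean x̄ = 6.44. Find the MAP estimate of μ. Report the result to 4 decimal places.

n = 35, x̄ = 6.44.
For a Normal prior and Normal likelihood with known variance, the posterior is Normal; its mode equals its mean, the precision-weighted average.
Prior precision 1/σ₀² = 1/1 = 1; data precision n/σ² = 35/5 = 7.
μ̂ = (1·2 + 7·6.44) / (1 + 7) = 47.08/8 = 5.8850.

μ̂_MAP = 5.8850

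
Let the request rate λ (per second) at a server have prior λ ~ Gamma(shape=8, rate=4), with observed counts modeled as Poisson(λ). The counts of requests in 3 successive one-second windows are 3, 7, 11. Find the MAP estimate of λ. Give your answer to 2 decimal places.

λ̂_MAP = 4.00

Σxᵢ = 3+7+11 = 21, with n = 3.
Posterior ∝ λ^7e^(−4λ) · λ^21e^(−3λ) = λ^28e^(−7λ), i.e. Gamma(shape=29, rate=7).
The mode of a Gamma(a, b) with a ≥ 1 (shape–rate) is (a−1)/b = 28/7 ≈ 4.00.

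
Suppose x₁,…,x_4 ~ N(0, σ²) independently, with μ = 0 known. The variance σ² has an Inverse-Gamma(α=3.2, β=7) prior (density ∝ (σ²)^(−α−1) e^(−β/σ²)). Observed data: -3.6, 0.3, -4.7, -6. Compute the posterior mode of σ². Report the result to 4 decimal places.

σ̂²_MAP = 6.8661

Sum of squared deviations about the known mean: SS = (-3.6−0)² + (0.3−0)² + (-4.7−0)² + (-6−0)² = 71.14.
The Normal likelihood contributes (σ²)^(−n/2) exp(−SS/(2σ²)), so the posterior is Inverse-Gamma(α + n/2, β + SS/2) = Inverse-Gamma(5.2, 42.57).
The mode of Inverse-Gamma(a, b) is b/(a+1) = 42.57/6.2 ≈ 6.8661.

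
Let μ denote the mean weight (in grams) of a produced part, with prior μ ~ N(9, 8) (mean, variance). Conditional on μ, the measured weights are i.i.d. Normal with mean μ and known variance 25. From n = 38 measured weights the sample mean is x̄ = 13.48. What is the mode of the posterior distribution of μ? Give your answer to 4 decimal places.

n = 38, x̄ = 13.48.
For a Normal prior and Normal likelihood with known variance, the posterior is Normal; its mode equals its mean, the precision-weighted average.
Prior precision 1/σ₀² = 1/8 = 0.125; data precision n/σ² = 38/25 = 1.52.
μ̂ = (0.125·9 + 1.52·13.48) / (0.125 + 1.52) = 21.6146/1.645 = 15439/1175 ≈ 13.1396.

μ̂_MAP = 13.1396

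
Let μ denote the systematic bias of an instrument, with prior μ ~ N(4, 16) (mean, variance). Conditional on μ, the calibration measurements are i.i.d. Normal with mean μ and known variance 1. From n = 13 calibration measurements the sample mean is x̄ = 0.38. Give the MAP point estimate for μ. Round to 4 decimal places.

μ̂_MAP = 0.3973

n = 13, x̄ = 0.38.
For a Normal prior and Normal likelihood with known variance, the posterior is Normal; its mode equals its mean, the precision-weighted average.
Prior precision 1/σ₀² = 1/16 = 0.0625; data precision n/σ² = 13/1 = 13.
μ̂ = (0.0625·4 + 13·0.38) / (0.0625 + 13) = 5.19/13.0625 = 2076/5225 ≈ 0.3973.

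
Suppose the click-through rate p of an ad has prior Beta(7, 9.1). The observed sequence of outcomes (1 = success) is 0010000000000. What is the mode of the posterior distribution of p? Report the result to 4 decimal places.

Prior: Beta(7, 9.1).
Data: 1 success in 13 trials (from the sequence). The binomial likelihood contributes p(1−p)^12, so the posterior is Beta(7+1, 9.1+12) = Beta(8, 21.1).
For Beta(a, b) with a, b > 1 the mode is (a−1)/(a+b−2) = 7/27.1 ≈ 0.2583.

p̂_MAP = 0.2583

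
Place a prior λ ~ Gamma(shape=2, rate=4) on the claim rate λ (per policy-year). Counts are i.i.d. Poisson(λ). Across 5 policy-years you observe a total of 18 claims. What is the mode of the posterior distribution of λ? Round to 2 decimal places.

λ̂_MAP = 2.11

Σxᵢ = 18, n = 5.
Posterior ∝ λe^(−4λ) · λ^18e^(−5λ) = λ^19e^(−9λ), i.e. Gamma(shape=20, rate=9).
The mode of a Gamma(a, b) with a ≥ 1 (shape–rate) is (a−1)/b = 19/9 ≈ 2.11.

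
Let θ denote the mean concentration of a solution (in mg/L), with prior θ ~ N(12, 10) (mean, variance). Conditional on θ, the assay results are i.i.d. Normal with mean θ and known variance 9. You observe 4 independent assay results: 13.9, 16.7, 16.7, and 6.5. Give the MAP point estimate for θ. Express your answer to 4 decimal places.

n = 4; x̄ = (13.9 + 16.7 + 16.7 + 6.5)/4 = 53.8/4 = 13.45.
For a Normal prior and Normal likelihood with known variance, the posterior is Normal; its mode equals its mean, the precision-weighted average.
Prior precision 1/σ₀² = 1/10 = 0.1; data precision n/σ² = 4/9.
θ̂ = (0.1·12 + (4/9)·13.45) / (0.1 + 4/9) = (323/45)/(49/90) = 646/49 ≈ 13.1837.

θ̂_MAP = 13.1837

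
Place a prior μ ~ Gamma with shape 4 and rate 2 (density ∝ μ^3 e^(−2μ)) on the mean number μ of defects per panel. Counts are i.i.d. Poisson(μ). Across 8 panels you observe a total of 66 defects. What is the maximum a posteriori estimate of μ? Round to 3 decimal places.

μ̂_MAP = 6.900

Σxᵢ = 66, n = 8.
Posterior ∝ μ^3e^(−2μ) · μ^66e^(−8μ) = μ^69e^(−10μ), i.e. Gamma(shape=70, rate=10).
The mode of a Gamma(a, b) with a ≥ 1 (shape–rate) is (a−1)/b = 69/10 ≈ 6.900.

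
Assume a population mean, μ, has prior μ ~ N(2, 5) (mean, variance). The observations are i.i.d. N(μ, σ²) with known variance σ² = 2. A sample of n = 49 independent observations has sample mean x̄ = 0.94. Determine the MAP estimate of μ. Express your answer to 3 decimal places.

μ̂_MAP = 0.949

n = 49, x̄ = 0.94.
For a Normal prior and Normal likelihood with known variance, the posterior is Normal; its mode equals its mean, the precision-weighted average.
Prior precision 1/σ₀² = 1/5 = 0.2; data precision n/σ² = 49/2 = 24.5.
μ̂ = (0.2·2 + 24.5·0.94) / (0.2 + 24.5) = 23.43/24.7 = 2343/2470 ≈ 0.949.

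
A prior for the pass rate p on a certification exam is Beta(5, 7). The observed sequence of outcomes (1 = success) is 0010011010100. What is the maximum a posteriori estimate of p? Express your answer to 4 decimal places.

p̂_MAP = 0.3913

Prior: Beta(5, 7).
Data: 5 successes in 13 trials (from the sequence). The binomial likelihood contributes p^5(1−p)^8, so the posterior is Beta(5+5, 7+8) = Beta(10, 15).
For Beta(a, b) with a, b > 1 the mode is (a−1)/(a+b−2) = 9/23 ≈ 0.3913.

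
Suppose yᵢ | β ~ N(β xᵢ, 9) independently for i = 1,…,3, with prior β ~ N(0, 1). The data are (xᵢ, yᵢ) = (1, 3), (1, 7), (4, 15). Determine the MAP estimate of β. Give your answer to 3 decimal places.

log p(β | y) = −Σ(yᵢ − βxᵢ)²/(2·9) − β²/(2·1) + const.
Setting the derivative to zero: Σxᵢ(yᵢ − βxᵢ)/9 − β/1 = 0, so β = Σxᵢyᵢ / (Σxᵢ² + σ²/τ²).
Σxᵢyᵢ = 1·3 + 1·7 + 4·15 = 70; Σxᵢ² = 18; σ²/τ² = 9.
β̂_MAP = 70 / (18 + 9) = 70/27 ≈ 2.593.

β̂_MAP = 2.593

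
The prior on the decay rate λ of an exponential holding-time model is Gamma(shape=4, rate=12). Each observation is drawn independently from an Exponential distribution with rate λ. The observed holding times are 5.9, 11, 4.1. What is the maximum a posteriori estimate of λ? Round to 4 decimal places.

The Exponential(rate=λ) likelihood is ∝ λ^n e^(−λΣtᵢ). Here n = 3 and Σtᵢ = 5.9 + 11 + 4.1 = 21.
Posterior ∝ λ^3e^(−12λ) · λ^3e^(−21λ) = λ^6e^(−33λ), i.e. Gamma(7, 33).
Mode = (a−1)/b = 6/33 ≈ 0.1818.

λ̂_MAP = 0.1818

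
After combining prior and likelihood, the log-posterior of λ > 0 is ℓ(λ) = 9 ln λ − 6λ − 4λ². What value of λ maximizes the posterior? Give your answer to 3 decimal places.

ℓ'(λ) = 9/λ − 6 − 8λ. Setting this to zero and multiplying by λ: 8λ² + 6λ − 9 = 0.
λ = (−6 + √(6² + 4·8·9)) / (2·8) = (−6 + √324) / 16 = (−6 + 18)/16 = 3/4.
ℓ''(λ) = −9/λ² − 8 < 0, confirming a maximum.

λ̂_MAP = 0.750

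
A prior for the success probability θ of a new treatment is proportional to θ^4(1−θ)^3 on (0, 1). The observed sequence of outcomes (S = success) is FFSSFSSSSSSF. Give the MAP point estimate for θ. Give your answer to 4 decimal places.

The prior density ∝ θ^4(1−θ)^3 is the kernel of Beta(5, 4).
Data: 8 successes in 12 trials (from the sequence). The binomial likelihood contributes θ^8(1−θ)^4, so the posterior is Beta(5+8, 4+4) = Beta(13, 8).
For Beta(a, b) with a, b > 1 the mode is (a−1)/(a+b−2) = 12/19 ≈ 0.6316.

θ̂_MAP = 0.6316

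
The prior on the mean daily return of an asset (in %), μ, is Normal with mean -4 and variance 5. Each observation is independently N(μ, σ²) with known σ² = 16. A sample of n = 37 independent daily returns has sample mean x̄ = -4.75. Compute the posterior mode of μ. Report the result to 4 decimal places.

μ̂_MAP = -4.6903

n = 37, x̄ = -4.75.
For a Normal prior and Normal likelihood with known variance, the posterior is Normal; its mode equals its mean, the precision-weighted average.
Prior precision 1/σ₀² = 1/5 = 0.2; data precision n/σ² = 37/16 = 2.3125.
μ̂ = (0.2·(-4) + 2.3125·(-4.75)) / (0.2 + 2.3125) = (-11.784375)/2.5125 = -1257/268 ≈ -4.6903.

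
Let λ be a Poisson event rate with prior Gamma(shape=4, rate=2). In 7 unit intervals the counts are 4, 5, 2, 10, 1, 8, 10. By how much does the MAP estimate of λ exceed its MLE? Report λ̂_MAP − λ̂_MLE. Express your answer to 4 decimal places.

MAP − MLE = -0.9365

Σxᵢ = 40. Posterior is Gamma(44, 9); MAP = (44−1)/9 = 43/9 ≈ 4.77778.
MLE = x̄ = 40/7 ≈ 5.71429.
Difference = 43/9 − 40/7 = -59/63 ≈ -0.9365.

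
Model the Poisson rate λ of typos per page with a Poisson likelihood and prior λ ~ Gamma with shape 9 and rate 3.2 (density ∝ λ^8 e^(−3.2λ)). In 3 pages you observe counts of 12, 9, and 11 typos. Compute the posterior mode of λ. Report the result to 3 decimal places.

Σxᵢ = 12+9+11 = 32, with n = 3.
Posterior ∝ λ^8e^(−3.2λ) · λ^32e^(−3λ) = λ^40e^(−6.2λ), i.e. Gamma(shape=41, rate=6.2).
The mode of a Gamma(a, b) with a ≥ 1 (shape–rate) is (a−1)/b = 40/6.2 ≈ 6.452.

λ̂_MAP = 6.452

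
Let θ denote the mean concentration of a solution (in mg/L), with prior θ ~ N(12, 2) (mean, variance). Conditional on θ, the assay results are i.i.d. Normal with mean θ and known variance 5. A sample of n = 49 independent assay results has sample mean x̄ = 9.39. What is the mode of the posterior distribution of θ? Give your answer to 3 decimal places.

n = 49, x̄ = 9.39.
For a Normal prior and Normal likelihood with known variance, the posterior is Normal; its mode equals its mean, the precision-weighted average.
Prior precision 1/σ₀² = 1/2 = 0.5; data precision n/σ² = 49/5 = 9.8.
θ̂ = (0.5·12 + 9.8·9.39) / (0.5 + 9.8) = 98.022/10.3 = 49011/5150 ≈ 9.517.

θ̂_MAP = 9.517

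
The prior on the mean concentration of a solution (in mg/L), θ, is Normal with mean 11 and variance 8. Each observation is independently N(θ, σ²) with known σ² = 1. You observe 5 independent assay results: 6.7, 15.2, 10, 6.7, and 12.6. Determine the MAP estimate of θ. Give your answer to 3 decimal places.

θ̂_MAP = 10.259

n = 5; x̄ = (6.7 + 15.2 + 10 + 6.7 + 12.6)/5 = 51.2/5 = 10.24.
For a Normal prior and Normal likelihood with known variance, the posterior is Normal; its mode equals its mean, the precision-weighted average.
Prior precision 1/σ₀² = 1/8 = 0.125; data precision n/σ² = 5/1 = 5.
θ̂ = (0.125·11 + 5·10.24) / (0.125 + 5) = 52.575/5.125 = 2103/205 ≈ 10.259.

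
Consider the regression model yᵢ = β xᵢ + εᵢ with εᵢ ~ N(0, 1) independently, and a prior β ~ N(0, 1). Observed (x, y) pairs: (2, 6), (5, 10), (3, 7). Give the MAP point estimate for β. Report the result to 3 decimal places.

log p(β | y) = −Σ(yᵢ − βxᵢ)²/(2·1) − β²/(2·1) + const.
Setting the derivative to zero: Σxᵢ(yᵢ − βxᵢ)/1 − β/1 = 0, so β = Σxᵢyᵢ / (Σxᵢ² + σ²/τ²).
Σxᵢyᵢ = 2·6 + 5·10 + 3·7 = 83; Σxᵢ² = 38; σ²/τ² = 1.
β̂_MAP = 83 / (38 + 1) = 83/39 ≈ 2.128.

β̂_MAP = 2.128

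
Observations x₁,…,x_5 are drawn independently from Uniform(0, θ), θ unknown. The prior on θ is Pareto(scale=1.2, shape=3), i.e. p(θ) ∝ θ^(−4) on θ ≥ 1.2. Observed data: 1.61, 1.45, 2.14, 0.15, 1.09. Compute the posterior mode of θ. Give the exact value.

The Uniform(0, θ) likelihood is θ^(−n) for θ ≥ max(xᵢ), zero otherwise. Here max(xᵢ) = 2.14.
Posterior ∝ θ^(−4) · θ^(−5) = θ^(−9) on θ ≥ max(1.2, 2.14) = 2.14.
This density is strictly decreasing in θ, so the posterior mode lies at the lower boundary of the support.

θ̂_MAP = 2.14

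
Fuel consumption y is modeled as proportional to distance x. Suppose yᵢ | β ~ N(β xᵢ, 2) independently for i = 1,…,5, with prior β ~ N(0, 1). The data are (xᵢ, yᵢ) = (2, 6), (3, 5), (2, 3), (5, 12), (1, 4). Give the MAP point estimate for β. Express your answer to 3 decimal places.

log p(β | y) = −Σ(yᵢ − βxᵢ)²/(2·2) − β²/(2·1) + const.
Setting the derivative to zero: Σxᵢ(yᵢ − βxᵢ)/2 − β/1 = 0, so β = Σxᵢyᵢ / (Σxᵢ² + σ²/τ²).
Σxᵢyᵢ = 2·6 + 3·5 + 2·3 + 5·12 + 1·4 = 97; Σxᵢ² = 43; σ²/τ² = 2.
β̂_MAP = 97 / (43 + 2) = 97/45 ≈ 2.156.

β̂_MAP = 2.156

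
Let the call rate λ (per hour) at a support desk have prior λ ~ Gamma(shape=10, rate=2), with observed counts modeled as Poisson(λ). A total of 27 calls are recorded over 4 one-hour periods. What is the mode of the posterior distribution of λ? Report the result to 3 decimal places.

λ̂_MAP = 6.000

Σxᵢ = 27, n = 4.
Posterior ∝ λ^9e^(−2λ) · λ^27e^(−4λ) = λ^36e^(−6λ), i.e. Gamma(shape=37, rate=6).
The mode of a Gamma(a, b) with a ≥ 1 (shape–rate) is (a−1)/b = 36/6 ≈ 6.000.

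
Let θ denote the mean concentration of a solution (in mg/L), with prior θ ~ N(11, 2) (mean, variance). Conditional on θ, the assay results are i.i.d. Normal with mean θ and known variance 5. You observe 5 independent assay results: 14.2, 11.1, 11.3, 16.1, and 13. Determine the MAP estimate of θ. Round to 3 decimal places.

θ̂_MAP = 12.427

n = 5; x̄ = (14.2 + 11.1 + 11.3 + 16.1 + 13)/5 = 65.7/5 = 13.14.
For a Normal prior and Normal likelihood with known variance, the posterior is Normal; its mode equals its mean, the precision-weighted average.
Prior precision 1/σ₀² = 1/2 = 0.5; data precision n/σ² = 5/5 = 1.
θ̂ = (0.5·11 + 1·13.14) / (0.5 + 1) = 18.64/1.5 = 932/75 ≈ 12.427.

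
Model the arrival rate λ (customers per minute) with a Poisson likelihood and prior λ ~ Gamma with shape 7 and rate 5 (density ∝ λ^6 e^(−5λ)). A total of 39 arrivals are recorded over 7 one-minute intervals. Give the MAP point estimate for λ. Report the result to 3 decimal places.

Σxᵢ = 39, n = 7.
Posterior ∝ λ^6e^(−5λ) · λ^39e^(−7λ) = λ^45e^(−12λ), i.e. Gamma(shape=46, rate=12).
The mode of a Gamma(a, b) with a ≥ 1 (shape–rate) is (a−1)/b = 45/12 ≈ 3.750.

λ̂_MAP = 3.750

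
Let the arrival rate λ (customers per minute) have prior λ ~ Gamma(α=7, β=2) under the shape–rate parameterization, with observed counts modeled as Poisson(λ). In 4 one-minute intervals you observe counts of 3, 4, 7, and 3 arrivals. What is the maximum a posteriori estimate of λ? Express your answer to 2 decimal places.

Σxᵢ = 3+4+7+3 = 17, with n = 4.
Posterior ∝ λ^6e^(−2λ) · λ^17e^(−4λ) = λ^23e^(−6λ), i.e. Gamma(shape=24, rate=6).
The mode of a Gamma(a, b) with a ≥ 1 (shape–rate) is (a−1)/b = 23/6 ≈ 3.83.

λ̂_MAP = 3.83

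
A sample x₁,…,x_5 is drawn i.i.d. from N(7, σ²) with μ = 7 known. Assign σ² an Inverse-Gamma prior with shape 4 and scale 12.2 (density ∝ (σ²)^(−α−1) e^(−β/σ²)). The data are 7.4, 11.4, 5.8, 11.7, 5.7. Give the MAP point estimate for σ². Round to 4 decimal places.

Sum of squared deviations about the known mean: SS = (7.4−7)² + (11.4−7)² + (5.8−7)² + (11.7−7)² + (5.7−7)² = 44.74.
The Normal likelihood contributes (σ²)^(−n/2) exp(−SS/(2σ²)), so the posterior is Inverse-Gamma(α + n/2, β + SS/2) = Inverse-Gamma(6.5, 34.57).
The mode of Inverse-Gamma(a, b) is b/(a+1) = 34.57/7.5 ≈ 4.6093.

σ̂²_MAP = 4.6093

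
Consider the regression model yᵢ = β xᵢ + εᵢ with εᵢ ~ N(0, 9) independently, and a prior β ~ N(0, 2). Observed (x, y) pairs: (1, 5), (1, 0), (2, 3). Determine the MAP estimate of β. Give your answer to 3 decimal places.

β̂_MAP = 1.048

log p(β | y) = −Σ(yᵢ − βxᵢ)²/(2·9) − β²/(2·2) + const.
Setting the derivative to zero: Σxᵢ(yᵢ − βxᵢ)/9 − β/2 = 0, so β = Σxᵢyᵢ / (Σxᵢ² + σ²/τ²).
Σxᵢyᵢ = 1·5 + 1·0 + 2·3 = 11; Σxᵢ² = 6; σ²/τ² = 4.5.
β̂_MAP = 11 / (6 + 4.5) = 11/10.5 ≈ 1.048.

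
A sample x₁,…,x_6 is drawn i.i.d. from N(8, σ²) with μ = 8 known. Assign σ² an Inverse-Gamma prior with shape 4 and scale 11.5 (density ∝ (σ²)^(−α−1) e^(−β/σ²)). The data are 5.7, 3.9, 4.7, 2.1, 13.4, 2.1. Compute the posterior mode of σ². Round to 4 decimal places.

σ̂²_MAP = 9.6731

Sum of squared deviations about the known mean: SS = (5.7−8)² + (3.9−8)² + (4.7−8)² + (2.1−8)² + (13.4−8)² + (2.1−8)² = 131.77.
The Normal likelihood contributes (σ²)^(−n/2) exp(−SS/(2σ²)), so the posterior is Inverse-Gamma(α + n/2, β + SS/2) = Inverse-Gamma(7, 77.385).
The mode of Inverse-Gamma(a, b) is b/(a+1) = 77.385/8 ≈ 9.6731.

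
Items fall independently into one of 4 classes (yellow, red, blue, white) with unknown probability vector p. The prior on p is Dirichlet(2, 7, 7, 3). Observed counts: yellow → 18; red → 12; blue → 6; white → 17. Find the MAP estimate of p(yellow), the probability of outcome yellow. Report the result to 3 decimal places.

The posterior is Dirichlet(αᵢ + nᵢ) = Dirichlet(20, 19, 13, 20).
For a Dirichlet(a₁,…,a_K) with all aᵢ > 1, the mode has j-th component (aⱼ − 1)/(Σaᵢ − K).
Here Σaᵢ = 72 and K = 4, so p(yellow) = (20 − 1)/(72 − 4) = 19/68 ≈ 0.279.

MAP estimate of p(yellow) = 0.279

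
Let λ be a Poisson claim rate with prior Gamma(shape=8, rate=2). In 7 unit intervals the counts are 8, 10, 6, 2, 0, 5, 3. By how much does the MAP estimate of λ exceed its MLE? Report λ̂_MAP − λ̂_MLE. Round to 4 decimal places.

Σxᵢ = 34. Posterior is Gamma(42, 9); MAP = (42−1)/9 = 41/9 ≈ 4.55556.
MLE = x̄ = 34/7 ≈ 4.85714.
Difference = 41/9 − 34/7 = -19/63 ≈ -0.3016.

MAP − MLE = -0.3016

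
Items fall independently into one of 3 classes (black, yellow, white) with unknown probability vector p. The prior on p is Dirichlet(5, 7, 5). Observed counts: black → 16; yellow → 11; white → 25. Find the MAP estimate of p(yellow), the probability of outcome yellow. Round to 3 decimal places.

The posterior is Dirichlet(αᵢ + nᵢ) = Dirichlet(21, 18, 30).
For a Dirichlet(a₁,…,a_K) with all aᵢ > 1, the mode has j-th component (aⱼ − 1)/(Σaᵢ − K).
Here Σaᵢ = 69 and K = 3, so p(yellow) = (18 − 1)/(69 − 3) = 17/66 ≈ 0.258.

MAP estimate of p(yellow) = 0.258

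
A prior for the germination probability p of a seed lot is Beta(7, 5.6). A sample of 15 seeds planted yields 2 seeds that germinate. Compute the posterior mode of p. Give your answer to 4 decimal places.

Prior: Beta(7, 5.6).
Data: 2 successes in 15 trials. The binomial likelihood contributes p^2(1−p)^13, so the posterior is Beta(7+2, 5.6+13) = Beta(9, 18.6).
For Beta(a, b) with a, b > 1 the mode is (a−1)/(a+b−2) = 8/25.6 ≈ 0.3125.

p̂_MAP = 0.3125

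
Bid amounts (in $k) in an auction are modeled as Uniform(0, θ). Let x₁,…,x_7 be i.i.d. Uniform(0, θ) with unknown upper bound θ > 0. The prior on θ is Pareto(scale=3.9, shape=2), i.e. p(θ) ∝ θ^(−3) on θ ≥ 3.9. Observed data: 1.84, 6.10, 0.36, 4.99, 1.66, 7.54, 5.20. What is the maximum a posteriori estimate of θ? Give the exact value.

θ̂_MAP = 7.54

The Uniform(0, θ) likelihood is θ^(−n) for θ ≥ max(xᵢ), zero otherwise. Here max(xᵢ) = 7.54.
Posterior ∝ θ^(−3) · θ^(−7) = θ^(−10) on θ ≥ max(3.9, 7.54) = 7.54.
This density is strictly decreasing in θ, so the posterior mode lies at the lower boundary of the support.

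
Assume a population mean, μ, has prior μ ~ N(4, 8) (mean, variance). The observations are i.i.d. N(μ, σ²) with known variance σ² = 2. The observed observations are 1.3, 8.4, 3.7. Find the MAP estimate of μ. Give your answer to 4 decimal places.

n = 3; x̄ = (1.3 + 8.4 + 3.7)/3 = 13.4/3 = 67/15 ≈ 4.4667.
For a Normal prior and Normal likelihood with known variance, the posterior is Normal; its mode equals its mean, the precision-weighted average.
Prior precision 1/σ₀² = 1/8 = 0.125; data precision n/σ² = 3/2 = 1.5.
μ̂ = (0.125·4 + 1.5·(67/15)) / (0.125 + 1.5) = 7.2/1.625 = 288/65 ≈ 4.4308.

μ̂_MAP = 4.4308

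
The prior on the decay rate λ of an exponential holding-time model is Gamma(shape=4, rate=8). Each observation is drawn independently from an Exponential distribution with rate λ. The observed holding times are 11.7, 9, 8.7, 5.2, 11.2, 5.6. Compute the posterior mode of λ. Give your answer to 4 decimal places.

λ̂_MAP = 0.1515

The Exponential(rate=λ) likelihood is ∝ λ^n e^(−λΣtᵢ). Here n = 6 and Σtᵢ = 11.7 + 9 + 8.7 + 5.2 + 11.2 + 5.6 = 51.4.
Posterior ∝ λ^3e^(−8λ) · λ^6e^(−51.4λ) = λ^9e^(−59.4λ), i.e. Gamma(10, 59.4).
Mode = (a−1)/b = 9/59.4 ≈ 0.1515.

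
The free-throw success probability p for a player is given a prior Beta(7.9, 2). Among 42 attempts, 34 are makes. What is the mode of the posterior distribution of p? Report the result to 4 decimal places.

p̂_MAP = 0.8196

Prior: Beta(7.9, 2).
Data: 34 successes in 42 trials. The binomial likelihood contributes p^34(1−p)^8, so the posterior is Beta(7.9+34, 2+8) = Beta(41.9, 10).
For Beta(a, b) with a, b > 1 the mode is (a−1)/(a+b−2) = 40.9/49.9 ≈ 0.8196.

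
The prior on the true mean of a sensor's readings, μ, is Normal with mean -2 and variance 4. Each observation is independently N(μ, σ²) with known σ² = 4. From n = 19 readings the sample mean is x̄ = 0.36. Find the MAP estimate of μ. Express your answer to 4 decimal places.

n = 19, x̄ = 0.36.
For a Normal prior and Normal likelihood with known variance, the posterior is Normal; its mode equals its mean, the precision-weighted average.
Prior precision 1/σ₀² = 1/4 = 0.25; data precision n/σ² = 19/4 = 4.75.
μ̂ = (0.25·(-2) + 4.75·0.36) / (0.25 + 4.75) = 1.21/5 = 0.2420.

μ̂_MAP = 0.2420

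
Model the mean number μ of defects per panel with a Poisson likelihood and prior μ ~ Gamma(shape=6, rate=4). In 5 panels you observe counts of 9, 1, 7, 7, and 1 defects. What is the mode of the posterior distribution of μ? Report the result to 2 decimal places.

μ̂_MAP = 3.33

Σxᵢ = 9+1+7+7+1 = 25, with n = 5.
Posterior ∝ μ^5e^(−4μ) · μ^25e^(−5μ) = μ^30e^(−9μ), i.e. Gamma(shape=31, rate=9).
The mode of a Gamma(a, b) with a ≥ 1 (shape–rate) is (a−1)/b = 30/9 ≈ 3.33.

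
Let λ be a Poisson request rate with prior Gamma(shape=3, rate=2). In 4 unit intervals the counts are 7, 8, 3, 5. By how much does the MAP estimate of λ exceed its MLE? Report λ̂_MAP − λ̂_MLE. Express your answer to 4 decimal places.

Σxᵢ = 23. Posterior is Gamma(26, 6); MAP = (26−1)/6 = 25/6 ≈ 4.16667.
MLE = x̄ = 23/4 ≈ 5.75000.
Difference = 25/6 − 23/4 = -19/12 ≈ -1.5833.

MAP − MLE = -1.5833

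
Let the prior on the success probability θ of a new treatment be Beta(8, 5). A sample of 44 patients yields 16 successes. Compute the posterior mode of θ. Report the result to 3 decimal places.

θ̂_MAP = 0.418

Prior: Beta(8, 5).
Data: 16 successes in 44 trials. The binomial likelihood contributes θ^16(1−θ)^28, so the posterior is Beta(8+16, 5+28) = Beta(24, 33).
For Beta(a, b) with a, b > 1 the mode is (a−1)/(a+b−2) = 23/55 ≈ 0.418.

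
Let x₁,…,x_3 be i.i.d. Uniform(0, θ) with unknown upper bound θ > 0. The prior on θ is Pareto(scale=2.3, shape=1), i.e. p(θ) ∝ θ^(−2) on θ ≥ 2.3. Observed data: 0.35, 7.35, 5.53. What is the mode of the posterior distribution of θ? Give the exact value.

The Uniform(0, θ) likelihood is θ^(−n) for θ ≥ max(xᵢ), zero otherwise. Here max(xᵢ) = 7.35.
Posterior ∝ θ^(−2) · θ^(−3) = θ^(−5) on θ ≥ max(2.3, 7.35) = 7.35.
This density is strictly decreasing in θ, so the posterior mode lies at the lower boundary of the support.

θ̂_MAP = 7.35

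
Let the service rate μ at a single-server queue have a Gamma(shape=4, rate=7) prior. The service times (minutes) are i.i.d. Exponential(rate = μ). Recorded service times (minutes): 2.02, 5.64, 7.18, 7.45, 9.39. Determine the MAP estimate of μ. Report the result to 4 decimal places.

μ̂_MAP = 0.2068

The Exponential(rate=μ) likelihood is ∝ μ^n e^(−μΣtᵢ). Here n = 5 and Σtᵢ = 2.02 + 5.64 + 7.18 + 7.45 + 9.39 = 31.68.
Posterior ∝ μ^3e^(−7μ) · μ^5e^(−31.68μ) = μ^8e^(−38.68μ), i.e. Gamma(9, 38.68).
Mode = (a−1)/b = 8/38.68 ≈ 0.2068.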